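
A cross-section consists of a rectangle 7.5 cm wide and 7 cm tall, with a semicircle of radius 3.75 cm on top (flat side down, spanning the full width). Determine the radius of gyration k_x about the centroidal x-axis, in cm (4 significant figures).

Treat the section as a set of non-overlapping primitives; coordinates are from the bounding-box lower-left.
Rectangular body: 7.5 × 7, A = 52.5 cm², y = 3.5 cm, Ī = 214.375 cm⁴.
Semicircular cap: semicircle r = 3.75, A = 22.0893 cm², y = 8.59155 cm, Ī = 21.7049 cm⁴.
Centroid: ȳ = ΣA·y / ΣA = 5.00784 cm.
Transfer each piece to the centroidal x-axis using Ī + A·d² with d = y − 5.00784:
  rectangular body: d = -1.50784 cm → contributes +333.738 cm⁴
  semicircular cap: d = 3.58371 cm → contributes +305.397 cm⁴
Total I = 639.135 cm⁴.
Radius of gyration: k = √(I/A) = √(639.135 / 74.5893) = 2.92724 cm.

k_x ≈ 2.927 cm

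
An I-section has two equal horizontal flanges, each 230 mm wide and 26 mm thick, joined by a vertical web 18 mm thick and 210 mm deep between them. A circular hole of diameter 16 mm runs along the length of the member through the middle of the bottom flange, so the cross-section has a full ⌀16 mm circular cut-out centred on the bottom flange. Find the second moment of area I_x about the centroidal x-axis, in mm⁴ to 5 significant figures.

Decompose the section into non-overlapping parts with the origin at the bottom-left of its bounding rectangle.
Bottom flange: 230 × 26, A = 5 980 mm², y = 13 mm, Ī = 336873.3 mm⁴.
Web: 18 × 210, A = 3 780 mm², y = 131 mm, Ī = 13 891 500 mm⁴.
Top flange: 230 × 26, A = 5 980 mm², y = 249 mm, Ī = 336873.3 mm⁴.
Hole (subtracted): ⌀16, A = 201.0619 mm², y = 13 mm, Ī = 3216.991 mm⁴.
Centroid: ȳ = ΣA·y / ΣA = 132.5268 mm.
Transfer each piece to the centroidal x-axis using Ī + A·d² with d = y − 132.5268:
  bottom flange: d = -119.5268 mm → contributes +85 771 118 mm⁴
  web: d = -1.526829 mm → contributes +13 900 312 mm⁴
  top flange: d = 116.4732 mm → contributes +81 461 550 mm⁴
  hole: d = -119.5268 mm → contributes −2 875 721 mm⁴
Total I = 178 257 259 mm⁴.

I_x ≈ 1.7826 × 10⁸ mm⁴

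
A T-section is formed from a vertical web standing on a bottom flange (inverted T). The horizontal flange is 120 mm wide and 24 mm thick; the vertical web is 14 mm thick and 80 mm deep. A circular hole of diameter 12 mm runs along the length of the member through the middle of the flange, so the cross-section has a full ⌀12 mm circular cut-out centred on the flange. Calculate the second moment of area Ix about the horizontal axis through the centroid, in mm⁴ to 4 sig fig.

Decompose the section into non-overlapping parts with the origin at the bottom-left of its bounding rectangle.
Flange: 120 × 24, A = 2 880 mm², y = 12 mm, Ī = 138 240 mm⁴.
Web: 14 × 80, A = 1 120 mm², y = 64 mm, Ī = 597 333 mm⁴.
Hole (subtracted): ⌀12, A = 113.097 mm², y = 12 mm, Ī = 1017.88 mm⁴.
Centroid: ȳ = ΣA·y / ΣA = 26.9837 mm.
Transfer each piece to the horizontal axis through the centroid using Ī + A·d² with d = y − 26.9837:
  flange: d = -14.9837 mm → contributes +784 828 mm⁴
  web: d = 37.0163 mm → contributes +2 131 968 mm⁴
  hole: d = -14.9837 mm → contributes −26409.3 mm⁴
Total I = 2 890 388 mm⁴.

Ix ≈ 2.890 × 10⁶ mm⁴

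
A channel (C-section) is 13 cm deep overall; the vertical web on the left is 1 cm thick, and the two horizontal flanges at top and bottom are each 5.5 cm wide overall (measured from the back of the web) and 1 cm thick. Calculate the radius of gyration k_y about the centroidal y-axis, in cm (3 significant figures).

k_y ≈ 1.60 cm

Treat the section as a set of non-overlapping primitives; coordinates are from the bounding-box lower-left.
Web: 1 × 13, A = 13 cm², x = 0.5 cm, Ī = 1.0833 cm⁴.
Top flange (beyond web): 4.5 × 1, A = 4.5 cm², x = 3.25 cm, Ī = 7.5938 cm⁴.
Bottom flange (beyond web): 4.5 × 1, A = 4.5 cm², x = 3.25 cm, Ī = 7.5938 cm⁴.
Centroid: x̄ = ΣA·x / ΣA = 1.625 cm.
Transfer each piece to the centroidal y-axis using Ī + A·d² with d = x − 1.625:
  web: d = -1.125 cm → contributes +17.536 cm⁴
  top flange (beyond web): d = 1.625 cm → contributes +19.477 cm⁴
  bottom flange (beyond web): d = 1.625 cm → contributes +19.477 cm⁴
Total I = 56.49 cm⁴.
Radius of gyration: k = √(I/A) = √(56.49 / 22) = 1.6024 cm.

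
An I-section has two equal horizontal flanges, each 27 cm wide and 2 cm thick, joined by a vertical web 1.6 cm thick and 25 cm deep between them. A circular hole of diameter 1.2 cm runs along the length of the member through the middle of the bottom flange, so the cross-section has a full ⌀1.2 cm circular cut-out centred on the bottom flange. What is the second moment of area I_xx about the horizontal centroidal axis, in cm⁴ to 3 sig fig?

Treat the section as a set of non-overlapping primitives; coordinates are from the bounding-box lower-left.
Bottom flange: 27 × 2, A = 54 cm², y = 1 cm, Ī = 18 cm⁴.
Web: 1.6 × 25, A = 40 cm², y = 14.5 cm, Ī = 2083.3 cm⁴.
Top flange: 27 × 2, A = 54 cm², y = 28 cm, Ī = 18 cm⁴.
Hole (subtracted): ⌀1.2, A = 1.131 cm², y = 1 cm, Ī = 0.10179 cm⁴.
Centroid: ȳ = ΣA·y / ΣA = 14.604 cm.
Transfer each piece to the horizontal centroidal axis using Ī + A·d² with d = y − 14.604:
  bottom flange: d = -13.604 cm → contributes +10 012 cm⁴
  web: d = -0.10396 cm → contributes +2083.8 cm⁴
  top flange: d = 13.396 cm → contributes +9708.5 cm⁴
  hole: d = -13.604 cm → contributes −209.41 cm⁴
Total I = 21 595 cm⁴.

I_xx ≈ 2.16 × 10⁴ cm⁴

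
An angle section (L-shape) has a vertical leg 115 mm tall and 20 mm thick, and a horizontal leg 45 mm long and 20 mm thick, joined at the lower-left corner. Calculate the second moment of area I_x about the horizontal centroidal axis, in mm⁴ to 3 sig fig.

Treat the section as a set of non-overlapping primitives; coordinates are from the bounding-box lower-left.
Vertical leg: 20 × 115, A = 2 300 mm², y = 57.5 mm, Ī = 2 534 792 mm⁴.
Horizontal leg (remainder): 25 × 20, A = 500 mm², y = 10 mm, Ī = 16 667 mm⁴.
Centroid: ȳ = ΣA·y / ΣA = 49.018 mm.
Transfer each piece to the horizontal centroidal axis using Ī + A·d² with d = y − 49.018:
  vertical leg: d = 8.4821 mm → contributes +2 700 269 mm⁴
  horizontal leg (remainder): d = -39.018 mm → contributes +777 863 mm⁴
Total I = 3 478 132 mm⁴.

I_x ≈ 3.48 × 10⁶ mm⁴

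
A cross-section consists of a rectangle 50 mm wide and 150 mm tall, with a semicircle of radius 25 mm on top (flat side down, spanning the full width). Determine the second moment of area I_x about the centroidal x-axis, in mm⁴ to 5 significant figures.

I_x ≈ 2.0468 × 10⁷ mm⁴

Decompose the section into non-overlapping parts with the origin at the bottom-left of its bounding rectangle.
Rectangular body: 50 × 150, A = 7 500 mm², y = 75 mm, Ī = 14 062 500 mm⁴.
Semicircular cap: semicircle r = 25, A = 981.7477 mm², y = 160.6103 mm, Ī = 42873.81 mm⁴.
Centroid: ȳ = ΣA·y / ΣA = 84.90925 mm.
Transfer each piece to the centroidal x-axis using Ī + A·d² with d = y − 84.90925:
  rectangular body: d = -9.909248 mm → contributes +14 798 949 mm⁴
  semicircular cap: d = 75.70108 mm → contributes +5 668 930 mm⁴
Total I = 20 467 879 mm⁴.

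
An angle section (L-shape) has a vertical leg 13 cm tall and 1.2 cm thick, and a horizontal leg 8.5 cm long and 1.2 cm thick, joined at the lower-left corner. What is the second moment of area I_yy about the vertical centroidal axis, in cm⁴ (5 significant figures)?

I_yy ≈ 142.10 cm⁴

Split into non-overlapping primitives; take the origin at the lower-left of the bounding box.
Vertical leg: 1.2 × 13, A = 15.6 cm², x = 0.6 cm, Ī = 1.872 cm⁴.
Horizontal leg (remainder): 7.3 × 1.2, A = 8.76 cm², x = 4.85 cm, Ī = 38.9017 cm⁴.
Centroid: x̄ = ΣA·x / ΣA = 2.128325 cm.
Transfer each piece to the vertical centroidal axis using Ī + A·d² with d = x − 2.128325:
  vertical leg: d = -1.528325 cm → contributes +38.31013 cm⁴
  horizontal leg (remainder): d = 2.721675 cm → contributes +103.7915 cm⁴
Total I = 142.1017 cm⁴.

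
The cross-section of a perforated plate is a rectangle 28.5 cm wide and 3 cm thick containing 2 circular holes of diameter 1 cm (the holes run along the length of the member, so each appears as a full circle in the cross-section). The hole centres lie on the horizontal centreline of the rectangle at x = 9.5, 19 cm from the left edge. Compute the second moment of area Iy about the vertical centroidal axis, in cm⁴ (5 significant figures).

Iy ≈ 5751.7 cm⁴

Decompose the section into non-overlapping parts with the origin at the bottom-left of its bounding rectangle.
Plate: 28.5 × 3, A = 85.5 cm², x = 14.25 cm, Ī = 5787.281 cm⁴.
Hole 1 (subtracted): ⌀1, A = 0.7853982 cm², x = 9.5 cm, Ī = 0.04908739 cm⁴.
Hole 2 (subtracted): ⌀1, A = 0.7853982 cm², x = 19 cm, Ī = 0.04908739 cm⁴.
By symmetry the centroid is at mid-width, x̄ = 14.25 cm.
Transfer each piece to the vertical centroidal axis using Ī + A·d² with d = x − 14.25:
  plate: d = 0 cm → contributes +5787.281 cm⁴
  hole 1: d = -4.75 cm → contributes −17.76963 cm⁴
  hole 2: d = 4.75 cm → contributes −17.76963 cm⁴
Total I = 5751.742 cm⁴.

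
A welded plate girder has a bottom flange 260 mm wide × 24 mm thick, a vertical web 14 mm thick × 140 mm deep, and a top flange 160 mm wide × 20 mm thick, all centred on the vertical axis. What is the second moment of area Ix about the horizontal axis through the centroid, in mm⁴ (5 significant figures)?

Ix ≈ 6.0311 × 10⁷ mm⁴

Break the section into simple shapes (no overlaps), measuring from the bottom-left corner of the bounding box.
Bottom plate: 260 × 24, A = 6 240 mm², y = 12 mm, Ī = 299 520 mm⁴.
Web plate: 14 × 140, A = 1 960 mm², y = 94 mm, Ī = 3 201 333 mm⁴.
Top plate: 160 × 20, A = 3 200 mm², y = 174 mm, Ī = 106666.7 mm⁴.
Centroid: ȳ = ΣA·y / ΣA = 71.57193 mm.
Transfer each piece to the horizontal axis through the centroid using Ī + A·d² with d = y − 71.57193:
  bottom plate: d = -59.57193 mm → contributes +22 444 124 mm⁴
  web plate: d = 22.42807 mm → contributes +4 187 249 mm⁴
  top plate: d = 102.4281 mm → contributes +33 679 497 mm⁴
Total I = 60 310 871 mm⁴.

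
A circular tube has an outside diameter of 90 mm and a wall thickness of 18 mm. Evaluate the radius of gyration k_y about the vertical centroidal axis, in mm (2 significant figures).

Split into non-overlapping primitives; take the origin at the lower-left of the bounding box.
Outer circle: ⌀90, A = 6 362 mm², x = 45 mm, Ī = 3 220 623 mm⁴.
Bore (subtracted): ⌀54, A = 2 290 mm², x = 45 mm, Ī = 417 393 mm⁴.
By symmetry the centroid is at mid-width, x̄ = 45 mm.
All pieces are centred on the vertical centroidal axis, so I = ΣĪ (holes subtracted) = 2 803 231 mm⁴.
Radius of gyration: k = √(I/A) = √(2 803 231 / 4 072) = 26.24 mm.

k_y ≈ 26 mm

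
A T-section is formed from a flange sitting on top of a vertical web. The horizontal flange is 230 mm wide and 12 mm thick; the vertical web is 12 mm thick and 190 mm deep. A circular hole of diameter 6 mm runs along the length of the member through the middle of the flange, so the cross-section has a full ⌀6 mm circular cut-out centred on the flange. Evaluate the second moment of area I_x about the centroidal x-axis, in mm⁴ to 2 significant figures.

Treat the section as a set of non-overlapping primitives; coordinates are from the bounding-box lower-left.
Flange: 230 × 12, A = 2 760 mm², y = 196 mm, Ī = 33 120 mm⁴.
Web: 12 × 190, A = 2 280 mm², y = 95 mm, Ī = 6 859 000 mm⁴.
Hole (subtracted): ⌀6, A = 28.27 mm², y = 196 mm, Ī = 63.62 mm⁴.
Centroid: ȳ = ΣA·y / ΣA = 150.1 mm.
Transfer each piece to the centroidal x-axis using Ī + A·d² with d = y − 150.1:
  flange: d = 45.95 mm → contributes +5 860 146 mm⁴
  web: d = -55.05 mm → contributes +13 768 986 mm⁴
  hole: d = 45.95 mm → contributes −59 758 mm⁴
Total I = 19 569 374 mm⁴.

I_x ≈ 2.0 × 10⁷ mm⁴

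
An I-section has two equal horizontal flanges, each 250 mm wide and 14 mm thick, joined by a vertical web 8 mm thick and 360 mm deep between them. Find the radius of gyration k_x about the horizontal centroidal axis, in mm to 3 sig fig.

Break the section into simple shapes (no overlaps), measuring from the bottom-left corner of the bounding box.
Bottom flange: 250 × 14, A = 3 500 mm², y = 7 mm, Ī = 57 167 mm⁴.
Web: 8 × 360, A = 2 880 mm², y = 194 mm, Ī = 31 104 000 mm⁴.
Top flange: 250 × 14, A = 3 500 mm², y = 381 mm, Ī = 57 167 mm⁴.
By symmetry the centroid is at mid-height, ȳ = 194 mm.
Transfer each piece to the horizontal centroidal axis using Ī + A·d² with d = y − 194:
  bottom flange: d = -187 mm → contributes +122 448 667 mm⁴
  web: d = 0 mm → contributes +31 104 000 mm⁴
  top flange: d = 187 mm → contributes +122 448 667 mm⁴
Total I = 276 001 333 mm⁴.
Radius of gyration: k = √(I/A) = √(276 001 333 / 9 880) = 167.14 mm.

k_x ≈ 167 mm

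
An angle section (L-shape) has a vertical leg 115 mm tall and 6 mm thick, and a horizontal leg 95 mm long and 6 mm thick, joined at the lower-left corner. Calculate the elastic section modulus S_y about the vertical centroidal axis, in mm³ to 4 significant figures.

S_y ≈ 1.450 × 10⁴ mm³

Decompose the section into non-overlapping parts with the origin at the bottom-left of its bounding rectangle.
Vertical leg: 6 × 115, A = 690 mm², x = 3 mm, Ī = 2 070 mm⁴.
Horizontal leg (remainder): 89 × 6, A = 534 mm², x = 50.5 mm, Ī = 352 485 mm⁴.
Centroid: x̄ = ΣA·x / ΣA = 23.723 mm.
Transfer each piece to the vertical centroidal axis using Ī + A·d² with d = x − 23.723:
  vertical leg: d = -20.723 mm → contributes +298 387 mm⁴
  horizontal leg (remainder): d = 26.777 mm → contributes +735 366 mm⁴
Total I = 1 033 752 mm⁴.
Extreme fibre distance c = 71.277 mm; S = I/c = 14503.3 mm³.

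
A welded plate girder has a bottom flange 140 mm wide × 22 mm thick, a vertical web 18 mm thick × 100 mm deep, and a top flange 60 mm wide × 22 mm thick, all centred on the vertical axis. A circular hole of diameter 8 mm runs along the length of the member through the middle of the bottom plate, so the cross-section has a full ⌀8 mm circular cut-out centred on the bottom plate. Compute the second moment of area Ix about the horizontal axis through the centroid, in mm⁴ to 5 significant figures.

Treat the section as a set of non-overlapping primitives; coordinates are from the bounding-box lower-left.
Bottom plate: 140 × 22, A = 3 080 mm², y = 11 mm, Ī = 124226.7 mm⁴.
Web plate: 18 × 100, A = 1 800 mm², y = 72 mm, Ī = 1 500 000 mm⁴.
Top plate: 60 × 22, A = 1 320 mm², y = 133 mm, Ī = 53 240 mm⁴.
Hole (subtracted): ⌀8, A = 50.26548 mm², y = 11 mm, Ī = 201.0619 mm⁴.
Centroid: ȳ = ΣA·y / ΣA = 55.04093 mm.
Transfer each piece to the horizontal axis through the centroid using Ī + A·d² with d = y − 55.04093:
  bottom plate: d = -44.04093 mm → contributes +6 098 204 mm⁴
  web plate: d = 16.95907 mm → contributes +2 017 698 mm⁴
  top plate: d = 77.95907 mm → contributes +8 075 695 mm⁴
  hole: d = -44.04093 mm → contributes −97696.15 mm⁴
Total I = 16 093 901 mm⁴.

Ix ≈ 1.6094 × 10⁷ mm⁴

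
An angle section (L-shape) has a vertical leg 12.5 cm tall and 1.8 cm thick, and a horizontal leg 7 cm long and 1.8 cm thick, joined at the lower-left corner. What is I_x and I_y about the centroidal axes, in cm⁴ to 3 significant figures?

I_x ≈ 485 cm⁴, I_y ≈ 108 cm⁴

Break the section into simple shapes (no overlaps), measuring from the bottom-left corner of the bounding box.
Vertical leg: 1.8 × 12.5, A = 22.5 cm², y = 6.25 cm, Ī = 292.97 cm⁴.
Horizontal leg (remainder): 5.2 × 1.8, A = 9.36 cm², y = 0.9 cm, Ī = 2.5272 cm⁴.
Centroid: ȳ = ΣA·y / ΣA = 4.6782 cm.
Transfer each piece to the centroidal x-axis using Ī + A·d² with d = y − 4.6782:
  vertical leg: d = 1.5718 cm → contributes +348.55 cm⁴
  horizontal leg (remainder): d = -3.7782 cm → contributes +136.14 cm⁴
Total I = 484.7 cm⁴.
For the y-axis: x̄ = 1.9282 cm.
Repeating about the centroidal y-axis gives I_y = 108.14 cm⁴.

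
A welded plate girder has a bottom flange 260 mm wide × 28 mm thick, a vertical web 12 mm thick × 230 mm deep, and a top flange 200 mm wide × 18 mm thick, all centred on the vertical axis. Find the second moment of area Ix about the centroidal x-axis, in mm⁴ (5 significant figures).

Ix ≈ 1.7144 × 10⁸ mm⁴

Treat the section as a set of non-overlapping primitives; coordinates are from the bounding-box lower-left.
Bottom plate: 260 × 28, A = 7 280 mm², y = 14 mm, Ī = 475626.7 mm⁴.
Web plate: 12 × 230, A = 2 760 mm², y = 143 mm, Ī = 12 167 000 mm⁴.
Top plate: 200 × 18, A = 3 600 mm², y = 267 mm, Ī = 97 200 mm⁴.
Centroid: ȳ = ΣA·y / ΣA = 106.8768 mm.
Transfer each piece to the centroidal x-axis using Ī + A·d² with d = y − 106.8768:
  bottom plate: d = -92.87683 mm → contributes +63 273 679 mm⁴
  web plate: d = 36.12317 mm → contributes +15 768 478 mm⁴
  top plate: d = 160.1232 mm → contributes +92 399 143 mm⁴
Total I = 171 441 300 mm⁴.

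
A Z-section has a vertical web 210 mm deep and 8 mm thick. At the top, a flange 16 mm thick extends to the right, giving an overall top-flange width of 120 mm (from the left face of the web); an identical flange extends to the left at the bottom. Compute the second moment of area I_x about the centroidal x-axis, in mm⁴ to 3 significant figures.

Treat the section as a set of non-overlapping primitives; coordinates are from the bounding-box lower-left.
Web: 8 × 210, A = 1 680 mm², y = 105 mm, Ī = 6 174 000 mm⁴.
Top flange (beyond web): 112 × 16, A = 1 792 mm², y = 202 mm, Ī = 38 229 mm⁴.
Bottom flange (beyond web): 112 × 16, A = 1 792 mm², y = 8 mm, Ī = 38 229 mm⁴.
Centroid: ȳ = ΣA·y / ΣA = 105 mm.
Transfer each piece to the centroidal x-axis using Ī + A·d² with d = y − 105:
  web: d = 0 mm → contributes +6 174 000 mm⁴
  top flange (beyond web): d = 97 mm → contributes +16 899 157 mm⁴
  bottom flange (beyond web): d = -97 mm → contributes +16 899 157 mm⁴
Total I = 39 972 315 mm⁴.

I_x ≈ 4.00 × 10⁷ mm⁴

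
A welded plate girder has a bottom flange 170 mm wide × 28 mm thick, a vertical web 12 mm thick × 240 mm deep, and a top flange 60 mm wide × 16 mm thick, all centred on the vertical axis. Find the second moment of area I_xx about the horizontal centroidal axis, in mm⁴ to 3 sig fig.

Break the section into simple shapes (no overlaps), measuring from the bottom-left corner of the bounding box.
Bottom plate: 170 × 28, A = 4 760 mm², y = 14 mm, Ī = 310 987 mm⁴.
Web plate: 12 × 240, A = 2 880 mm², y = 148 mm, Ī = 13 824 000 mm⁴.
Top plate: 60 × 16, A = 960 mm², y = 276 mm, Ī = 20 480 mm⁴.
Centroid: ȳ = ΣA·y / ΣA = 88.121 mm.
Transfer each piece to the horizontal centroidal axis using Ī + A·d² with d = y − 88.121:
  bottom plate: d = -74.121 mm → contributes +26 462 009 mm⁴
  web plate: d = 59.879 mm → contributes +24 150 249 mm⁴
  top plate: d = 187.88 mm → contributes +33 907 083 mm⁴
Total I = 84 519 341 mm⁴.

I_xx ≈ 8.45 × 10⁷ mm⁴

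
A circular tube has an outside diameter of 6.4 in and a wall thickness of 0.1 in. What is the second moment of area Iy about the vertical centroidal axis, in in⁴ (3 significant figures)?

Treat the section as a set of non-overlapping primitives; coordinates are from the bounding-box lower-left.
Outer circle: ⌀6.4, A = 32.17 in², x = 3.2 in, Ī = 82.355 in⁴.
Bore (subtracted): ⌀6.2, A = 30.191 in², x = 3.2 in, Ī = 72.533 in⁴.
By symmetry the centroid is at mid-width, x̄ = 3.2 in.
All pieces are centred on the vertical centroidal axis, so I = ΣĪ (holes subtracted) = 9.8218 in⁴.

Iy ≈ 9.82 in⁴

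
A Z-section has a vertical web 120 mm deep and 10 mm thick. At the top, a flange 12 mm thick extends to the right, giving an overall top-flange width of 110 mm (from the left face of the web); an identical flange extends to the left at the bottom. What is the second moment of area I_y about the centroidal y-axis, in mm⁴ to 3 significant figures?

Break the section into simple shapes (no overlaps), measuring from the bottom-left corner of the bounding box.
Web: 10 × 120, A = 1 200 mm², x = 105 mm, Ī = 10 000 mm⁴.
Top flange (beyond web): 100 × 12, A = 1 200 mm², x = 160 mm, Ī = 1 000 000 mm⁴.
Bottom flange (beyond web): 100 × 12, A = 1 200 mm², x = 50 mm, Ī = 1 000 000 mm⁴.
Centroid: x̄ = ΣA·x / ΣA = 105 mm.
Transfer each piece to the centroidal y-axis using Ī + A·d² with d = x − 105:
  web: d = 0 mm → contributes +10 000 mm⁴
  top flange (beyond web): d = 55 mm → contributes +4 630 000 mm⁴
  bottom flange (beyond web): d = -55 mm → contributes +4 630 000 mm⁴
Total I = 9 270 000 mm⁴.

I_y ≈ 9.27 × 10⁶ mm⁴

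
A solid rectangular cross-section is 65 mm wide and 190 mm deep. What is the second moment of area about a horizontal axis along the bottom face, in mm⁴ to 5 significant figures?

The section: 65 × 190, A = 12 350 mm², y = 95 mm, Ī = 37 152 917 mm⁴.
Transfer it to a horizontal axis along the bottom face using Ī + A·d² with d = y − 0:
  the section: d = 95 mm → contributes +148 611 667 mm⁴
Total I = 148 611 667 mm⁴.

I_base ≈ 1.4861 × 10⁸ mm⁴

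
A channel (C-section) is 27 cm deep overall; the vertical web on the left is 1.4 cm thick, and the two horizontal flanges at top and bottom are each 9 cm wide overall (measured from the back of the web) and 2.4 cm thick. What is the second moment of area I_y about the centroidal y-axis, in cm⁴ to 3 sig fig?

I_y ≈ 558 cm⁴

Decompose the section into non-overlapping parts with the origin at the bottom-left of its bounding rectangle.
Web: 1.4 × 27, A = 37.8 cm², x = 0.7 cm, Ī = 6.174 cm⁴.
Top flange (beyond web): 7.6 × 2.4, A = 18.24 cm², x = 5.2 cm, Ī = 87.795 cm⁴.
Bottom flange (beyond web): 7.6 × 2.4, A = 18.24 cm², x = 5.2 cm, Ī = 87.795 cm⁴.
Centroid: x̄ = ΣA·x / ΣA = 2.91 cm.
Transfer each piece to the centroidal y-axis using Ī + A·d² with d = x − 2.91:
  web: d = -2.21 cm → contributes +190.8 cm⁴
  top flange (beyond web): d = 2.29 cm → contributes +183.45 cm⁴
  bottom flange (beyond web): d = 2.29 cm → contributes +183.45 cm⁴
Total I = 557.69 cm⁴.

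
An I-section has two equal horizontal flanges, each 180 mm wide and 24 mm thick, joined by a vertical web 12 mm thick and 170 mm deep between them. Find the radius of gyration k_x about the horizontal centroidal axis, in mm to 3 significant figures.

Break the section into simple shapes (no overlaps), measuring from the bottom-left corner of the bounding box.
Bottom flange: 180 × 24, A = 4 320 mm², y = 12 mm, Ī = 207 360 mm⁴.
Web: 12 × 170, A = 2 040 mm², y = 109 mm, Ī = 4 913 000 mm⁴.
Top flange: 180 × 24, A = 4 320 mm², y = 206 mm, Ī = 207 360 mm⁴.
By symmetry the centroid is at mid-height, ȳ = 109 mm.
Transfer each piece to the horizontal centroidal axis using Ī + A·d² with d = y − 109:
  bottom flange: d = -97 mm → contributes +40 854 240 mm⁴
  web: d = 0 mm → contributes +4 913 000 mm⁴
  top flange: d = 97 mm → contributes +40 854 240 mm⁴
Total I = 86 621 480 mm⁴.
Radius of gyration: k = √(I/A) = √(86 621 480 / 10 680) = 90.059 mm.

k_x ≈ 90.1 mm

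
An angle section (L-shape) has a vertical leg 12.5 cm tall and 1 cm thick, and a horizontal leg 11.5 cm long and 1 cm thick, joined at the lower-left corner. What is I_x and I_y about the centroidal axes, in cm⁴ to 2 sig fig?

I_x ≈ 350 cm⁴, I_y ≈ 290 cm⁴

Split into non-overlapping primitives; take the origin at the lower-left of the bounding box.
Vertical leg: 1 × 12.5, A = 12.5 cm², y = 6.25 cm, Ī = 162.8 cm⁴.
Horizontal leg (remainder): 10.5 × 1, A = 10.5 cm², y = 0.5 cm, Ī = 0.875 cm⁴.
Centroid: ȳ = ΣA·y / ΣA = 3.625 cm.
Transfer each piece to the centroidal x-axis using Ī + A·d² with d = y − 3.625:
  vertical leg: d = 2.625 cm → contributes +248.9 cm⁴
  horizontal leg (remainder): d = -3.125 cm → contributes +103.4 cm⁴
Total I = 352.3 cm⁴.
For the y-axis: x̄ = 3.125 cm.
Repeating about the centroidal y-axis gives I_y = 286.2 cm⁴.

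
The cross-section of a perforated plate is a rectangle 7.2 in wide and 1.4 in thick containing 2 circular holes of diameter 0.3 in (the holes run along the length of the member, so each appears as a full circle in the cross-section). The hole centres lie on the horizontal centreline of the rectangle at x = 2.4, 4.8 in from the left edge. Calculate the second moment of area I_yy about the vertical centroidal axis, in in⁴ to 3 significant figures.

I_yy ≈ 43.3 in⁴

Decompose the section into non-overlapping parts with the origin at the bottom-left of its bounding rectangle.
Plate: 7.2 × 1.4, A = 10.08 in², x = 3.6 in, Ī = 43.546 in⁴.
Hole 1 (subtracted): ⌀0.3, A = 0.070686 in², x = 2.4 in, Ī = 0.00039761 in⁴.
Hole 2 (subtracted): ⌀0.3, A = 0.070686 in², x = 4.8 in, Ī = 0.00039761 in⁴.
By symmetry the centroid is at mid-width, x̄ = 3.6 in.
Transfer each piece to the vertical centroidal axis using Ī + A·d² with d = x − 3.6:
  plate: d = 0 in → contributes +43.546 in⁴
  hole 1: d = -1.2 in → contributes −0.10219 in⁴
  hole 2: d = 1.2 in → contributes −0.10219 in⁴
Total I = 43.341 in⁴.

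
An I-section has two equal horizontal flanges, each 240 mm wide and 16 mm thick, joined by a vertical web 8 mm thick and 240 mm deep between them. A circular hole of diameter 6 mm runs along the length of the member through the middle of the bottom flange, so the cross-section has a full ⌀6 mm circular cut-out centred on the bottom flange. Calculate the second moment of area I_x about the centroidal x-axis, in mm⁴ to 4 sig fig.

Decompose the section into non-overlapping parts with the origin at the bottom-left of its bounding rectangle.
Bottom flange: 240 × 16, A = 3 840 mm², y = 8 mm, Ī = 81 920 mm⁴.
Web: 8 × 240, A = 1 920 mm², y = 136 mm, Ī = 9 216 000 mm⁴.
Top flange: 240 × 16, A = 3 840 mm², y = 264 mm, Ī = 81 920 mm⁴.
Hole (subtracted): ⌀6, A = 28.2743 mm², y = 8 mm, Ī = 63.6173 mm⁴.
Centroid: ȳ = ΣA·y / ΣA = 136.378 mm.
Transfer each piece to the centroidal x-axis using Ī + A·d² with d = y − 136.378:
  bottom flange: d = -128.378 mm → contributes +63 368 721 mm⁴
  web: d = -0.378105 mm → contributes +9 216 274 mm⁴
  top flange: d = 127.622 mm → contributes +62 625 337 mm⁴
  hole: d = -128.378 mm → contributes −466 051 mm⁴
Total I = 134 744 281 mm⁴.

I_x ≈ 1.347 × 10⁸ mm⁴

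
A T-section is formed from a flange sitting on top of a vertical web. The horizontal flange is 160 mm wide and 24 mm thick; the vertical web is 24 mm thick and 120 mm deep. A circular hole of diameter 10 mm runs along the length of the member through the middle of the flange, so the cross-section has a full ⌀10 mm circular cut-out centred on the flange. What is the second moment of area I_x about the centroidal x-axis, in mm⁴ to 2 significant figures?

Treat the section as a set of non-overlapping primitives; coordinates are from the bounding-box lower-left.
Flange: 160 × 24, A = 3 840 mm², y = 132 mm, Ī = 184 320 mm⁴.
Web: 24 × 120, A = 2 880 mm², y = 60 mm, Ī = 3 456 000 mm⁴.
Hole (subtracted): ⌀10, A = 78.54 mm², y = 132 mm, Ī = 490.9 mm⁴.
Centroid: ȳ = ΣA·y / ΣA = 100.8 mm.
Transfer each piece to the centroidal x-axis using Ī + A·d² with d = y − 100.8:
  flange: d = 31.22 mm → contributes +3 927 615 mm⁴
  web: d = -40.78 mm → contributes +8 244 983 mm⁴
  hole: d = 31.22 mm → contributes −77 053 mm⁴
Total I = 12 095 545 mm⁴.

I_x ≈ 1.2 × 10⁷ mm⁴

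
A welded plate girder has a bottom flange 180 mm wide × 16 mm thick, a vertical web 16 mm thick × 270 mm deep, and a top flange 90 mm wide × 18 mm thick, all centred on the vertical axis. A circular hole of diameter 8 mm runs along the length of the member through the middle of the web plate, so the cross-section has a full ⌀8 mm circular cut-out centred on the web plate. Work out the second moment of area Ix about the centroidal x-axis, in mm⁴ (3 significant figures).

Break the section into simple shapes (no overlaps), measuring from the bottom-left corner of the bounding box.
Bottom plate: 180 × 16, A = 2 880 mm², y = 8 mm, Ī = 61 440 mm⁴.
Web plate: 16 × 270, A = 4 320 mm², y = 151 mm, Ī = 26 244 000 mm⁴.
Top plate: 90 × 18, A = 1 620 mm², y = 295 mm, Ī = 43 740 mm⁴.
Hole (subtracted): ⌀8, A = 50.265 mm², y = 151 mm, Ī = 201.06 mm⁴.
Centroid: ȳ = ΣA·y / ΣA = 130.64 mm.
Transfer each piece to the centroidal x-axis using Ī + A·d² with d = y − 130.64:
  bottom plate: d = -122.64 mm → contributes +43 377 620 mm⁴
  web plate: d = 20.361 mm → contributes +28 034 932 mm⁴
  top plate: d = 164.36 mm → contributes +43 807 258 mm⁴
  hole: d = 20.361 mm → contributes −21 040 mm⁴
Total I = 115 198 770 mm⁴.

Ix ≈ 1.15 × 10⁸ mm⁴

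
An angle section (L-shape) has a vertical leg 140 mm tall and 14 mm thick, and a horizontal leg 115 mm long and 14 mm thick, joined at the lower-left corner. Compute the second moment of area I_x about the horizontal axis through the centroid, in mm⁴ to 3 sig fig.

I_x ≈ 6.48 × 10⁶ mm⁴

Break the section into simple shapes (no overlaps), measuring from the bottom-left corner of the bounding box.
Vertical leg: 14 × 140, A = 1 960 mm², y = 70 mm, Ī = 3 201 333 mm⁴.
Horizontal leg (remainder): 101 × 14, A = 1 414 mm², y = 7 mm, Ī = 23 095 mm⁴.
Centroid: ȳ = ΣA·y / ΣA = 43.598 mm.
Transfer each piece to the horizontal axis through the centroid using Ī + A·d² with d = y − 43.598:
  vertical leg: d = 26.402 mm → contributes +4 567 633 mm⁴
  horizontal leg (remainder): d = -36.598 mm → contributes +1 916 975 mm⁴
Total I = 6 484 608 mm⁴.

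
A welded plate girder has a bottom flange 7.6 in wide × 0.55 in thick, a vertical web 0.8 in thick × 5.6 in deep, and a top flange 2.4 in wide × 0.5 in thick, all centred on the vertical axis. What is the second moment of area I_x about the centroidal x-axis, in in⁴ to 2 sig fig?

I_x ≈ 54 in⁴

Break the section into simple shapes (no overlaps), measuring from the bottom-left corner of the bounding box.
Bottom plate: 7.6 × 0.55, A = 4.18 in², y = 0.275 in, Ī = 0.1054 in⁴.
Web plate: 0.8 × 5.6, A = 4.48 in², y = 3.35 in, Ī = 11.71 in⁴.
Top plate: 2.4 × 0.5, A = 1.2 in², y = 6.4 in, Ī = 0.025 in⁴.
Centroid: ȳ = ΣA·y / ΣA = 2.418 in.
Transfer each piece to the centroidal x-axis using Ī + A·d² with d = y − 2.418:
  bottom plate: d = -2.143 in → contributes +19.29 in⁴
  web plate: d = 0.9324 in → contributes +15.6 in⁴
  top plate: d = 3.982 in → contributes +19.06 in⁴
Total I = 53.95 in⁴.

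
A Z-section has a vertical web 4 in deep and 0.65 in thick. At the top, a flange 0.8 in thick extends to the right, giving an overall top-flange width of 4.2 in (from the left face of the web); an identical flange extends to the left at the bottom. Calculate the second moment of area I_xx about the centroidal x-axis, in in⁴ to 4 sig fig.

I_xx ≈ 18.31 in⁴

Decompose the section into non-overlapping parts with the origin at the bottom-left of its bounding rectangle.
Web: 0.65 × 4, A = 2.6 in², y = 2 in, Ī = 3.46667 in⁴.
Top flange (beyond web): 3.55 × 0.8, A = 2.84 in², y = 3.6 in, Ī = 0.151467 in⁴.
Bottom flange (beyond web): 3.55 × 0.8, A = 2.84 in², y = 0.4 in, Ī = 0.151467 in⁴.
Centroid: ȳ = ΣA·y / ΣA = 2 in.
Transfer each piece to the centroidal x-axis using Ī + A·d² with d = y − 2:
  web: d = 0 in → contributes +3.46667 in⁴
  top flange (beyond web): d = 1.6 in → contributes +7.42187 in⁴
  bottom flange (beyond web): d = -1.6 in → contributes +7.42187 in⁴
Total I = 18.3104 in⁴.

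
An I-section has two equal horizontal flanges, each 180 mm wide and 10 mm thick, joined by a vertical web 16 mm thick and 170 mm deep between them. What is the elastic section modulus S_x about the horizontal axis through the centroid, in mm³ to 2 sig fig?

S_x ≈ 3.8 × 10⁵ mm³

Split into non-overlapping primitives; take the origin at the lower-left of the bounding box.
Bottom flange: 180 × 10, A = 1 800 mm², y = 5 mm, Ī = 15 000 mm⁴.
Web: 16 × 170, A = 2 720 mm², y = 95 mm, Ī = 6 550 667 mm⁴.
Top flange: 180 × 10, A = 1 800 mm², y = 185 mm, Ī = 15 000 mm⁴.
By symmetry the centroid is at mid-height, ȳ = 95 mm.
Transfer each piece to the horizontal axis through the centroid using Ī + A·d² with d = y − 95:
  bottom flange: d = -90 mm → contributes +14 595 000 mm⁴
  web: d = 0 mm → contributes +6 550 667 mm⁴
  top flange: d = 90 mm → contributes +14 595 000 mm⁴
Total I = 35 740 667 mm⁴.
Extreme fibre distance c = 95 mm; S = I/c = 376 218 mm³.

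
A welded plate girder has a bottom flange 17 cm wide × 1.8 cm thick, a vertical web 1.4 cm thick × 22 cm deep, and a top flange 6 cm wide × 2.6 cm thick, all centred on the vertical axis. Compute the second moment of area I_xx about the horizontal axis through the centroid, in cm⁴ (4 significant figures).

I_xx ≈ 7567 cm⁴

Decompose the section into non-overlapping parts with the origin at the bottom-left of its bounding rectangle.
Bottom plate: 17 × 1.8, A = 30.6 cm², y = 0.9 cm, Ī = 8.262 cm⁴.
Web plate: 1.4 × 22, A = 30.8 cm², y = 12.8 cm, Ī = 1242.27 cm⁴.
Top plate: 6 × 2.6, A = 15.6 cm², y = 25.1 cm, Ī = 8.788 cm⁴.
Centroid: ȳ = ΣA·y / ΣA = 10.5629 cm.
Transfer each piece to the horizontal axis through the centroid using Ī + A·d² with d = y − 10.5629:
  bottom plate: d = -9.66286 cm → contributes +2865.41 cm⁴
  web plate: d = 2.23714 cm → contributes +1396.41 cm⁴
  top plate: d = 14.5371 cm → contributes +3305.51 cm⁴
Total I = 7567.34 cm⁴.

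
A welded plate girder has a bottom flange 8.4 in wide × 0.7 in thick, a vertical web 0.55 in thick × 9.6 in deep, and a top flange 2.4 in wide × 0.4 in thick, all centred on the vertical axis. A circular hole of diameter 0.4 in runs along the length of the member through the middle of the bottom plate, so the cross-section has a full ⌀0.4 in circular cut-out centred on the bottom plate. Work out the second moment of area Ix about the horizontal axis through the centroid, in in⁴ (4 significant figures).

Decompose the section into non-overlapping parts with the origin at the bottom-left of its bounding rectangle.
Bottom plate: 8.4 × 0.7, A = 5.88 in², y = 0.35 in, Ī = 0.2401 in⁴.
Web plate: 0.55 × 9.6, A = 5.28 in², y = 5.5 in, Ī = 40.5504 in⁴.
Top plate: 2.4 × 0.4, A = 0.96 in², y = 10.5 in, Ī = 0.0128 in⁴.
Hole (subtracted): ⌀0.4, A = 0.125664 in², y = 0.35 in, Ī = 0.00125664 in⁴.
Centroid: ȳ = ΣA·y / ΣA = 3.42945 in.
Transfer each piece to the horizontal axis through the centroid using Ī + A·d² with d = y − 3.42945:
  bottom plate: d = -3.07945 in → contributes +56.0003 in⁴
  web plate: d = 2.07055 in → contributes +63.1866 in⁴
  top plate: d = 7.07055 in → contributes +48.0057 in⁴
  hole: d = -3.07945 in → contributes −1.19293 in⁴
Total I = 166 in⁴.

Ix ≈ 166.0 in⁴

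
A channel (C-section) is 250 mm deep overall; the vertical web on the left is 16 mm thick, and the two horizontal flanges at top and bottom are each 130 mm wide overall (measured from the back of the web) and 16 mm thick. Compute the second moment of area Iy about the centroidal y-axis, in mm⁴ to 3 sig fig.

Iy ≈ 1.21 × 10⁷ mm⁴

Decompose the section into non-overlapping parts with the origin at the bottom-left of its bounding rectangle.
Web: 16 × 250, A = 4 000 mm², x = 8 mm, Ī = 85 333 mm⁴.
Top flange (beyond web): 114 × 16, A = 1 824 mm², x = 73 mm, Ī = 1 975 392 mm⁴.
Bottom flange (beyond web): 114 × 16, A = 1 824 mm², x = 73 mm, Ī = 1 975 392 mm⁴.
Centroid: x̄ = ΣA·x / ΣA = 39.004 mm.
Transfer each piece to the centroidal y-axis using Ī + A·d² with d = x − 39.004:
  web: d = -31.004 mm → contributes +3 930 371 mm⁴
  top flange (beyond web): d = 33.996 mm → contributes +4 083 417 mm⁴
  bottom flange (beyond web): d = 33.996 mm → contributes +4 083 417 mm⁴
Total I = 12 097 205 mm⁴.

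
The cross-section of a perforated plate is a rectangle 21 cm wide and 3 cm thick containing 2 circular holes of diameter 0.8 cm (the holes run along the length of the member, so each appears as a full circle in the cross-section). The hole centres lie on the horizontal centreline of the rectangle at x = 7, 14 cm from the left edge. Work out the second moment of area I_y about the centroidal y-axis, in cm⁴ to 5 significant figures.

I_y ≈ 2302.9 cm⁴

Split into non-overlapping primitives; take the origin at the lower-left of the bounding box.
Plate: 21 × 3, A = 63 cm², x = 10.5 cm, Ī = 2315.25 cm⁴.
Hole 1 (subtracted): ⌀0.8, A = 0.5026548 cm², x = 7 cm, Ī = 0.02010619 cm⁴.
Hole 2 (subtracted): ⌀0.8, A = 0.5026548 cm², x = 14 cm, Ī = 0.02010619 cm⁴.
By symmetry the centroid is at mid-width, x̄ = 10.5 cm.
Transfer each piece to the centroidal y-axis using Ī + A·d² with d = x − 10.5:
  plate: d = 0 cm → contributes +2315.25 cm⁴
  hole 1: d = -3.5 cm → contributes −6.177628 cm⁴
  hole 2: d = 3.5 cm → contributes −6.177628 cm⁴
Total I = 2302.895 cm⁴.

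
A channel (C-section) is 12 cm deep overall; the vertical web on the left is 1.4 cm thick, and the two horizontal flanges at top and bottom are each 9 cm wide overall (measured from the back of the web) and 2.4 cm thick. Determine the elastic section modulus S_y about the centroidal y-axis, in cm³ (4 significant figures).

S_y ≈ 78.80 cm³

Break the section into simple shapes (no overlaps), measuring from the bottom-left corner of the bounding box.
Web: 1.4 × 12, A = 16.8 cm², x = 0.7 cm, Ī = 2.744 cm⁴.
Top flange (beyond web): 7.6 × 2.4, A = 18.24 cm², x = 5.2 cm, Ī = 87.7952 cm⁴.
Bottom flange (beyond web): 7.6 × 2.4, A = 18.24 cm², x = 5.2 cm, Ī = 87.7952 cm⁴.
Centroid: x̄ = ΣA·x / ΣA = 3.78108 cm.
Transfer each piece to the centroidal y-axis using Ī + A·d² with d = x − 3.78108:
  web: d = -3.08108 cm → contributes +162.227 cm⁴
  top flange (beyond web): d = 1.41892 cm → contributes +124.518 cm⁴
  bottom flange (beyond web): d = 1.41892 cm → contributes +124.518 cm⁴
Total I = 411.264 cm⁴.
Extreme fibre distance c = 5.21892 cm; S = I/c = 78.8026 cm³.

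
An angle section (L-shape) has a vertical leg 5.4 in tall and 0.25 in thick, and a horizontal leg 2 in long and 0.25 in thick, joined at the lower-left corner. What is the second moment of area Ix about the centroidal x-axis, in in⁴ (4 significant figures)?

Treat the section as a set of non-overlapping primitives; coordinates are from the bounding-box lower-left.
Vertical leg: 0.25 × 5.4, A = 1.35 in², y = 2.7 in, Ī = 3.2805 in⁴.
Horizontal leg (remainder): 1.75 × 0.25, A = 0.4375 in², y = 0.125 in, Ī = 0.00227865 in⁴.
Centroid: ȳ = ΣA·y / ΣA = 2.06976 in.
Transfer each piece to the centroidal x-axis using Ī + A·d² with d = y − 2.06976:
  vertical leg: d = 0.630245 in → contributes +3.81673 in⁴
  horizontal leg (remainder): d = -1.94476 in → contributes +1.65694 in⁴
Total I = 5.47367 in⁴.

Ix ≈ 5.474 in⁴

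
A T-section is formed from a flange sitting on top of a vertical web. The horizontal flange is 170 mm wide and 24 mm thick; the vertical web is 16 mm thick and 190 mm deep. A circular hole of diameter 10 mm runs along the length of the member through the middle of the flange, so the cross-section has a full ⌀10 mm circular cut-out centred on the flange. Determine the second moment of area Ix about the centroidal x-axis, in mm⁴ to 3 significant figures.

Split into non-overlapping primitives; take the origin at the lower-left of the bounding box.
Flange: 170 × 24, A = 4 080 mm², y = 202 mm, Ī = 195 840 mm⁴.
Web: 16 × 190, A = 3 040 mm², y = 95 mm, Ī = 9 145 333 mm⁴.
Hole (subtracted): ⌀10, A = 78.54 mm², y = 202 mm, Ī = 490.87 mm⁴.
Centroid: ȳ = ΣA·y / ΣA = 155.81 mm.
Transfer each piece to the centroidal x-axis using Ī + A·d² with d = y − 155.81:
  flange: d = 46.195 mm → contributes +8 902 457 mm⁴
  web: d = -60.805 mm → contributes +20 384 981 mm⁴
  hole: d = 46.195 mm → contributes −168 093 mm⁴
Total I = 29 119 345 mm⁴.

Ix ≈ 2.91 × 10⁷ mm⁴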